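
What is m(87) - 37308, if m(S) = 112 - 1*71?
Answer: -37267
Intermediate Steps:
m(S) = 41 (m(S) = 112 - 71 = 41)
m(87) - 37308 = 41 - 37308 = -37267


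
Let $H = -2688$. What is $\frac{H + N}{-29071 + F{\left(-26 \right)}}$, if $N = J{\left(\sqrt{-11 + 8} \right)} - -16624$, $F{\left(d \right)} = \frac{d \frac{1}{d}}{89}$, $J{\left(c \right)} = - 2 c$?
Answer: $- \frac{620152}{1293659} + \frac{89 i \sqrt{3}}{1293659} \approx -0.47938 + 0.00011916 i$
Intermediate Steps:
$F{\left(d \right)} = \frac{1}{89}$ ($F{\left(d \right)} = 1 \cdot \frac{1}{89} = \frac{1}{89}$)
$N = 16624 - 2 i \sqrt{3}$ ($N = - 2 \sqrt{-11 + 8} - -16624 = - 2 \sqrt{-3} + 16624 = - 2 i \sqrt{3} + 16624 = 16624 - 2 i \sqrt{3} \approx 16624.0 - 3.4641 i$)
$\frac{H + N}{-29071 + F{\left(-26 \right)}} = \frac{-2688 + \left(16624 - 2 i \sqrt{3}\right)}{-29071 + \frac{1}{89}} = \frac{13936 - 2 i \sqrt{3}}{- \frac{2587318}{89}} = \left(13936 - 2 i \sqrt{3}\right) \left(- \frac{89}{2587318}\right) = - \frac{620152}{1293659} + \frac{89 i \sqrt{3}}{1293659}$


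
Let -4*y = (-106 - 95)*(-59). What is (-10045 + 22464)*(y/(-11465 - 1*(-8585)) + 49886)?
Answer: 2379060550867/3840 ≈ 6.1955e+8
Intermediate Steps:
y = -11859/4 (y = -(-106 - 95)*(-59)/4 = -(-201)*(-59)/4 = -1/4*11859 = -11859/4 ≈ -2964.8)
(-10045 + 22464)*(y/(-11465 - 1*(-8585)) + 49886) = (-10045 + 22464)*(-11859/(4*(-11465 - 1*(-8585))) + 49886) = 12419*(-11859/(4*(-11465 + 8585)) + 49886) = 12419*(-11859/4/(-2880) + 49886) = 12419*(-11859/4*(-1/2880) + 49886) = 12419*(3953/3840 + 49886) = 12419*(191566193/3840) = 2379060550867/3840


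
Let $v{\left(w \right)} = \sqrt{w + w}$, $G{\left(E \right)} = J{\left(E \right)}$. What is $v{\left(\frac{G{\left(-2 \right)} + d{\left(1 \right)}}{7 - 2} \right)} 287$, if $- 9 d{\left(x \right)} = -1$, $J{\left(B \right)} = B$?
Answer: $\frac{287 i \sqrt{170}}{15} \approx 249.47 i$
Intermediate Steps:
$G{\left(E \right)} = E$
$d{\left(x \right)} = \frac{1}{9}$ ($d{\left(x \right)} = \left(- \frac{1}{9}\right) \left(-1\right) = \frac{1}{9}$)
$v{\left(w \right)} = \sqrt{2} \sqrt{w}$ ($v{\left(w \right)} = \sqrt{2 w} = \sqrt{2} \sqrt{w}$)
$v{\left(\frac{G{\left(-2 \right)} + d{\left(1 \right)}}{7 - 2} \right)} 287 = \sqrt{2} \sqrt{\frac{-2 + \frac{1}{9}}{7 - 2}} \cdot 287 = \sqrt{2} \sqrt{- \frac{17}{9 \cdot 5}} \cdot 287 = \sqrt{2} \sqrt{\left(- \frac{17}{9}\right) \frac{1}{5}} \cdot 287 = \sqrt{2} \sqrt{- \frac{17}{45}} \cdot 287 = \sqrt{2} \frac{i \sqrt{85}}{15} \cdot 287 = \frac{i \sqrt{170}}{15} \cdot 287 = \frac{287 i \sqrt{170}}{15}$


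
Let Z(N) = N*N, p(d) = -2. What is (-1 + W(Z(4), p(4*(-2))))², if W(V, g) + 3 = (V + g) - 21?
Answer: 121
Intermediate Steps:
Z(N) = N²
W(V, g) = -24 + V + g (W(V, g) = -3 + ((V + g) - 21) = -3 + (-21 + V + g) = -24 + V + g)
(-1 + W(Z(4), p(4*(-2))))² = (-1 + (-24 + 4² - 2))² = (-1 + (-24 + 16 - 2))² = (-1 - 10)² = (-11)² = 121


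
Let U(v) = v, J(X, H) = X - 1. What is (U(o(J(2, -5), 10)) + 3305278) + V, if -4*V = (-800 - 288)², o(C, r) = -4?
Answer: 3009338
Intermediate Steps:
J(X, H) = -1 + X
V = -295936 (V = -(-800 - 288)²/4 = -¼*(-1088)² = -¼*1183744 = -295936)
(U(o(J(2, -5), 10)) + 3305278) + V = (-4 + 3305278) - 295936 = 3305274 - 295936 = 3009338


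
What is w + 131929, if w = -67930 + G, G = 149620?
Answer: 213619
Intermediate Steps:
w = 81690 (w = -67930 + 149620 = 81690)
w + 131929 = 81690 + 131929 = 213619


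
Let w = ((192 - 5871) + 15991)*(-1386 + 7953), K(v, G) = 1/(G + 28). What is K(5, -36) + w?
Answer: 541751231/8 ≈ 6.7719e+7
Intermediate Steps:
K(v, G) = 1/(28 + G)
w = 67718904 (w = (-5679 + 15991)*6567 = 10312*6567 = 67718904)
K(5, -36) + w = 1/(28 - 36) + 67718904 = 1/(-8) + 67718904 = -1/8 + 67718904 = 541751231/8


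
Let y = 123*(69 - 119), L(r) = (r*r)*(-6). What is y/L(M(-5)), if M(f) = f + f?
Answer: 41/4 ≈ 10.250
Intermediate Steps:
M(f) = 2*f
L(r) = -6*r² (L(r) = r²*(-6) = -6*r²)
y = -6150 (y = 123*(-50) = -6150)
y/L(M(-5)) = -6150/((-6*(2*(-5))²)) = -6150/((-6*(-10)²)) = -6150/((-6*100)) = -6150/(-600) = -6150*(-1/600) = 41/4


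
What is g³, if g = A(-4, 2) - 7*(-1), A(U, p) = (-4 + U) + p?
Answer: 1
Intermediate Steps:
A(U, p) = -4 + U + p
g = 1 (g = (-4 - 4 + 2) - 7*(-1) = -6 + 7 = 1)
g³ = 1³ = 1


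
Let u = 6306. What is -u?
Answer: -6306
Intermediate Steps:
-u = -1*6306 = -6306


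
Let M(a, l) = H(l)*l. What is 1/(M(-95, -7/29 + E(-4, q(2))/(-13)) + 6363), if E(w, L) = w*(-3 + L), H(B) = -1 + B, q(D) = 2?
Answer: 142129/904487715 ≈ 0.00015714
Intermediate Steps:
M(a, l) = l*(-1 + l) (M(a, l) = (-1 + l)*l = l*(-1 + l))
1/(M(-95, -7/29 + E(-4, q(2))/(-13)) + 6363) = 1/((-7/29 - 4*(-3 + 2)/(-13))*(-1 + (-7/29 - 4*(-3 + 2)/(-13))) + 6363) = 1/((-7*1/29 - 4*(-1)*(-1/13))*(-1 + (-7*1/29 - 4*(-1)*(-1/13))) + 6363) = 1/((-7/29 + 4*(-1/13))*(-1 + (-7/29 + 4*(-1/13))) + 6363) = 1/((-7/29 - 4/13)*(-1 + (-7/29 - 4/13)) + 6363) = 1/(-207*(-1 - 207/377)/377 + 6363) = 1/(-207/377*(-584/377) + 6363) = 1/(120888/142129 + 6363) = 1/(904487715/142129) = 142129/904487715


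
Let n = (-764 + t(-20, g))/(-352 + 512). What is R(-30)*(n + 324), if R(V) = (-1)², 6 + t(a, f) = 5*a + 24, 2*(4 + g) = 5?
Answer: 25497/80 ≈ 318.71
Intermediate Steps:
g = -3/2 (g = -4 + (½)*5 = -4 + 5/2 = -3/2 ≈ -1.5000)
t(a, f) = 18 + 5*a (t(a, f) = -6 + (5*a + 24) = -6 + (24 + 5*a) = 18 + 5*a)
n = -423/80 (n = (-764 + (18 + 5*(-20)))/(-352 + 512) = (-764 + (18 - 100))/160 = (-764 - 82)*(1/160) = -846*1/160 = -423/80 ≈ -5.2875)
R(V) = 1
R(-30)*(n + 324) = 1*(-423/80 + 324) = 1*(25497/80) = 25497/80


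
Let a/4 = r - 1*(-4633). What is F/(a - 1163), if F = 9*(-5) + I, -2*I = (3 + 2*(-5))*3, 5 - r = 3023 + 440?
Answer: -23/2358 ≈ -0.0097540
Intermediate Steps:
r = -3458 (r = 5 - (3023 + 440) = 5 - 1*3463 = 5 - 3463 = -3458)
a = 4700 (a = 4*(-3458 - 1*(-4633)) = 4*(-3458 + 4633) = 4*1175 = 4700)
I = 21/2 (I = -(3 + 2*(-5))*3/2 = -(3 - 10)*3/2 = -(-7)*3/2 = -½*(-21) = 21/2 ≈ 10.500)
F = -69/2 (F = 9*(-5) + 21/2 = -45 + 21/2 = -69/2 ≈ -34.500)
F/(a - 1163) = -69/2/(4700 - 1163) = -69/2/3537 = (1/3537)*(-69/2) = -23/2358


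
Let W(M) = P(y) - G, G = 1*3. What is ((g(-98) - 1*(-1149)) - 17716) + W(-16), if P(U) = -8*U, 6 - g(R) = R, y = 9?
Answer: -16538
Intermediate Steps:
g(R) = 6 - R
G = 3
W(M) = -75 (W(M) = -8*9 - 1*3 = -72 - 3 = -75)
((g(-98) - 1*(-1149)) - 17716) + W(-16) = (((6 - 1*(-98)) - 1*(-1149)) - 17716) - 75 = (((6 + 98) + 1149) - 17716) - 75 = ((104 + 1149) - 17716) - 75 = (1253 - 17716) - 75 = -16463 - 75 = -16538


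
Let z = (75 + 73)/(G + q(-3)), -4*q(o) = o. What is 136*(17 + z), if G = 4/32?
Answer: 177208/7 ≈ 25315.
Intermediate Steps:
q(o) = -o/4
G = 1/8 (G = 4*(1/32) = 1/8 ≈ 0.12500)
z = 1184/7 (z = (75 + 73)/(1/8 - 1/4*(-3)) = 148/(1/8 + 3/4) = 148/(7/8) = 148*(8/7) = 1184/7 ≈ 169.14)
136*(17 + z) = 136*(17 + 1184/7) = 136*(1303/7) = 177208/7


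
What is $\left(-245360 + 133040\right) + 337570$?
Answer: $225250$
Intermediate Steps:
$\left(-245360 + 133040\right) + 337570 = -112320 + 337570 = 225250$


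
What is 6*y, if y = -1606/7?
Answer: -9636/7 ≈ -1376.6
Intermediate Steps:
y = -1606/7 (y = -1606*⅐ = -1606/7 ≈ -229.43)
6*y = 6*(-1606/7) = -9636/7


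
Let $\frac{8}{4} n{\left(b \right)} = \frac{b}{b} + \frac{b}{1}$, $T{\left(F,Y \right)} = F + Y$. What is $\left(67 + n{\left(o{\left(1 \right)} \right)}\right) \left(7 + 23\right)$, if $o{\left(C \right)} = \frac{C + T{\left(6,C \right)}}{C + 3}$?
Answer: $2055$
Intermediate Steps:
$o{\left(C \right)} = \frac{6 + 2 C}{3 + C}$ ($o{\left(C \right)} = \frac{C + \left(6 + C\right)}{C + 3} = \frac{6 + 2 C}{3 + C}$)
$n{\left(b \right)} = \frac{1}{2} + \frac{b}{2}$ ($n{\left(b \right)} = \frac{\frac{b}{b} + \frac{b}{1}}{2} = \frac{1 + b 1}{2} = \frac{1 + b}{2} = \frac{1}{2} + \frac{b}{2}$)
$\left(67 + n{\left(o{\left(1 \right)} \right)}\right) \left(7 + 23\right) = \left(67 + \left(\frac{1}{2} + \frac{1}{2} \cdot 2\right)\right) \left(7 + 23\right) = \left(67 + \left(\frac{1}{2} + 1\right)\right) 30 = \left(67 + \frac{3}{2}\right) 30 = \frac{137}{2} \cdot 30 = 2055$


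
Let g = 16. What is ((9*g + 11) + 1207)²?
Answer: 1855044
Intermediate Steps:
((9*g + 11) + 1207)² = ((9*16 + 11) + 1207)² = ((144 + 11) + 1207)² = (155 + 1207)² = 1362² = 1855044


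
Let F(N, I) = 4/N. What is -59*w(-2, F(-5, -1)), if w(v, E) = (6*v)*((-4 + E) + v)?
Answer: -24072/5 ≈ -4814.4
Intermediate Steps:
w(v, E) = 6*v*(-4 + E + v) (w(v, E) = (6*v)*(-4 + E + v) = 6*v*(-4 + E + v))
-59*w(-2, F(-5, -1)) = -354*(-2)*(-4 + 4/(-5) - 2) = -354*(-2)*(-4 + 4*(-1/5) - 2) = -354*(-2)*(-4 - 4/5 - 2) = -354*(-2)*(-34)/5 = -59*408/5 = -24072/5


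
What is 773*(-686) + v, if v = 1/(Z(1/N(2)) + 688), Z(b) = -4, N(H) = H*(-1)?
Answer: -362710151/684 ≈ -5.3028e+5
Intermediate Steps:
N(H) = -H
v = 1/684 (v = 1/(-4 + 688) = 1/684 ≈ 0.0014620)
773*(-686) + v = 773*(-686) + 1/684 = -530278 + 1/684 = -362710151/684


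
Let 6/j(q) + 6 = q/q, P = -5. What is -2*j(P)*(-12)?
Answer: -144/5 ≈ -28.800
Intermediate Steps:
j(q) = -6/5 (j(q) = 6/(-6 + q/q) = 6/(-6 + 1) = 6/(-5) = 6*(-⅕) = -6/5)
-2*j(P)*(-12) = -2*(-6/5)*(-12) = (12/5)*(-12) = -144/5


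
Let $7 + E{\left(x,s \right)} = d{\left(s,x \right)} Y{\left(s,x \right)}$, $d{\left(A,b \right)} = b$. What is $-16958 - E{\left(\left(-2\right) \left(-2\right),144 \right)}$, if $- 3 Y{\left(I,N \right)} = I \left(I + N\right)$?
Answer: $11465$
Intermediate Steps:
$Y{\left(I,N \right)} = - \frac{I \left(I + N\right)}{3}$
$E{\left(x,s \right)} = -7 - \frac{s x \left(s + x\right)}{3}$ ($E{\left(x,s \right)} = -7 + x \left(- \frac{s \left(s + x\right)}{3}\right) = -7 - \frac{s x \left(s + x\right)}{3}$)
$-16958 - E{\left(\left(-2\right) \left(-2\right),144 \right)} = -16958 - \left(-7 - 48 \left(\left(-2\right) \left(-2\right)\right) \left(144 - -4\right)\right) = -16958 - \left(-7 - 48 \cdot 4 \left(144 + 4\right)\right) = -16958 - \left(-7 - 48 \cdot 4 \cdot 148\right) = -16958 - \left(-7 - 28416\right) = -16958 - -28423 = -16958 + 28423 = 11465$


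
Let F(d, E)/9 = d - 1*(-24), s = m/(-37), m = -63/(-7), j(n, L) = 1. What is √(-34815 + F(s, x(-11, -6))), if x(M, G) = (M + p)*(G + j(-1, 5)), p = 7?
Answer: 2*I*√11842257/37 ≈ 186.01*I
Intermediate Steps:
m = 9 (m = -63*(-⅐) = 9)
s = -9/37 (s = 9/(-37) = 9*(-1/37) = -9/37 ≈ -0.24324)
x(M, G) = (1 + G)*(7 + M) (x(M, G) = (M + 7)*(G + 1) = (7 + M)*(1 + G) = (1 + G)*(7 + M))
F(d, E) = 216 + 9*d (F(d, E) = 9*(d - 1*(-24)) = 9*(d + 24) = 9*(24 + d) = 216 + 9*d)
√(-34815 + F(s, x(-11, -6))) = √(-34815 + (216 + 9*(-9/37))) = √(-34815 + (216 - 81/37)) = √(-34815 + 7911/37) = √(-1280244/37) = 2*I*√11842257/37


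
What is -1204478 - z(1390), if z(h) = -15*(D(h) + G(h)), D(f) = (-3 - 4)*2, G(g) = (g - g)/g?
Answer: -1204688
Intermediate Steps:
G(g) = 0 (G(g) = 0/g = 0)
D(f) = -14 (D(f) = -7*2 = -14)
z(h) = 210 (z(h) = -15*(-14 + 0) = -15*(-14) = 210)
-1204478 - z(1390) = -1204478 - 1*210 = -1204478 - 210 = -1204688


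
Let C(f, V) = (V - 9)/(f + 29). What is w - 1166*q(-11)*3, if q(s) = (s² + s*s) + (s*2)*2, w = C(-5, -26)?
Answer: -16622531/24 ≈ -6.9261e+5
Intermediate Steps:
C(f, V) = (-9 + V)/(29 + f)
w = -35/24 (w = (-9 - 26)/(29 - 5) = -35/24 ≈ -1.4583)
q(s) = 2*s² + 4*s (q(s) = (s² + s²) + (2*s)*2 = 2*s² + 4*s)
w - 1166*q(-11)*3 = -35/24 - 1166*2*(-11)*(2 - 11)*3 = -35/24 - 1166*2*(-11)*(-9)*3 = -35/24 - 230868*3 = -35/24 - 1166*594 = -35/24 - 692604 = -16622531/24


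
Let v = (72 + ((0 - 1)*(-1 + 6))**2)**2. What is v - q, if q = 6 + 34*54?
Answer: 7567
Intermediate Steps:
q = 1842 (q = 6 + 1836 = 1842)
v = 9409 (v = (72 + (-1*5)**2)**2 = (72 + (-5)**2)**2 = (72 + 25)**2 = 97**2 = 9409)
v - q = 9409 - 1*1842 = 9409 - 1842 = 7567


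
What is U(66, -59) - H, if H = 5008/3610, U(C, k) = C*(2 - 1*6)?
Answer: -479024/1805 ≈ -265.39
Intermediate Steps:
U(C, k) = -4*C (U(C, k) = C*(2 - 6) = C*(-4) = -4*C)
H = 2504/1805 (H = 5008*(1/3610) = 2504/1805 ≈ 1.3873)
U(66, -59) - H = -4*66 - 1*2504/1805 = -264 - 2504/1805 = -479024/1805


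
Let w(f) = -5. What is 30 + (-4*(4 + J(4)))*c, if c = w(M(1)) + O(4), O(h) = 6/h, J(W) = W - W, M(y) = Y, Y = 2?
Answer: 86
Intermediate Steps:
M(y) = 2
J(W) = 0
c = -7/2 (c = -5 + 6/4 = -5 + 6*(¼) = -5 + 3/2 = -7/2 ≈ -3.5000)
30 + (-4*(4 + J(4)))*c = 30 - 4*(4 + 0)*(-7/2) = 30 - 4*4*(-7/2) = 30 - 16*(-7/2) = 30 + 56 = 86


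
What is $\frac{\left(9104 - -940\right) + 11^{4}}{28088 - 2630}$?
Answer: $\frac{24685}{25458} \approx 0.96964$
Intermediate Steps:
$\frac{\left(9104 - -940\right) + 11^{4}}{28088 - 2630} = \frac{\left(9104 + 940\right) + 14641}{25458} = \left(10044 + 14641\right) \frac{1}{25458} = 24685 \cdot \frac{1}{25458} = \frac{24685}{25458}$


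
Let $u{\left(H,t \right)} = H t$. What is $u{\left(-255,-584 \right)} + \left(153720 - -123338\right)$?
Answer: $425978$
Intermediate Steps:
$u{\left(-255,-584 \right)} + \left(153720 - -123338\right) = \left(-255\right) \left(-584\right) + \left(153720 - -123338\right) = 148920 + \left(153720 + 123338\right) = 148920 + 277058 = 425978$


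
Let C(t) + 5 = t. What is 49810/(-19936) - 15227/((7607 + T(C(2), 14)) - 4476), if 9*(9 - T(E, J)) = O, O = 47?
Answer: -23243701/3159856 ≈ -7.3559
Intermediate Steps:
C(t) = -5 + t
T(E, J) = 34/9 (T(E, J) = 9 - ⅑*47 = 9 - 47/9 = 34/9)
49810/(-19936) - 15227/((7607 + T(C(2), 14)) - 4476) = 49810/(-19936) - 15227/((7607 + 34/9) - 4476) = 49810*(-1/19936) - 15227/(68497/9 - 4476) = -24905/9968 - 15227/28213/9 = -24905/9968 - 15227*9/28213 = -24905/9968 - 137043/28213 = -23243701/3159856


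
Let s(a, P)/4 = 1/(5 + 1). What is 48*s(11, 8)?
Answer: 32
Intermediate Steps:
s(a, P) = ⅔ (s(a, P) = 4/(5 + 1) = 4/6 = 4*(⅙) = ⅔)
48*s(11, 8) = 48*(⅔) = 32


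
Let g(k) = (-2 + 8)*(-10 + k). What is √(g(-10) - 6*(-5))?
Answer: 3*I*√10 ≈ 9.4868*I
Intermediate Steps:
g(k) = -60 + 6*k (g(k) = 6*(-10 + k) = -60 + 6*k)
√(g(-10) - 6*(-5)) = √((-60 + 6*(-10)) - 6*(-5)) = √((-60 - 60) + 30) = √(-120 + 30) = √(-90) = 3*I*√10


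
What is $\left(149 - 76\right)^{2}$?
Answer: $5329$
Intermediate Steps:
$\left(149 - 76\right)^{2} = 73^{2} = 5329$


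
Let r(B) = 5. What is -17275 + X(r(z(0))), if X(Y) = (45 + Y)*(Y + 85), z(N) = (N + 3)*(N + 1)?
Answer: -12775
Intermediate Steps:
z(N) = (1 + N)*(3 + N) (z(N) = (3 + N)*(1 + N) = (1 + N)*(3 + N))
X(Y) = (45 + Y)*(85 + Y)
-17275 + X(r(z(0))) = -17275 + (3825 + 5**2 + 130*5) = -17275 + (3825 + 25 + 650) = -17275 + 4500 = -12775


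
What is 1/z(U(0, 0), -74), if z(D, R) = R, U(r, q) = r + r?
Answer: -1/74 ≈ -0.013514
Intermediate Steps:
U(r, q) = 2*r
1/z(U(0, 0), -74) = 1/(-74) = -1/74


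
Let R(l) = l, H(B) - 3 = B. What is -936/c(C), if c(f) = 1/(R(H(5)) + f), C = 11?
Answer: -17784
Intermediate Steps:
H(B) = 3 + B
c(f) = 1/(8 + f) (c(f) = 1/((3 + 5) + f) = 1/(8 + f))
-936/c(C) = -936/(1/(8 + 11)) = -936/(1/19) = -936/1/19 = -936*19 = -17784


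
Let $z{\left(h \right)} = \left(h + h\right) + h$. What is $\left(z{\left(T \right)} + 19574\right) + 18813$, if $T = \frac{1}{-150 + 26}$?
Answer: $\frac{4759985}{124} \approx 38387.0$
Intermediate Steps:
$T = - \frac{1}{124}$ ($T = \frac{1}{-124} = - \frac{1}{124} \approx -0.0080645$)
$z{\left(h \right)} = 3 h$ ($z{\left(h \right)} = 2 h + h = 3 h$)
$\left(z{\left(T \right)} + 19574\right) + 18813 = \left(3 \left(- \frac{1}{124}\right) + 19574\right) + 18813 = \left(- \frac{3}{124} + 19574\right) + 18813 = \frac{2427173}{124} + 18813 = \frac{4759985}{124}$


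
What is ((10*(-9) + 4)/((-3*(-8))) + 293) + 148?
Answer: 5249/12 ≈ 437.42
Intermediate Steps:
((10*(-9) + 4)/((-3*(-8))) + 293) + 148 = ((-90 + 4)/24 + 293) + 148 = (-86*1/24 + 293) + 148 = (-43/12 + 293) + 148 = 3473/12 + 148 = 5249/12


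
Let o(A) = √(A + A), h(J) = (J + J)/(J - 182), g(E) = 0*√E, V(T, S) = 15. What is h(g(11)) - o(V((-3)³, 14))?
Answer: -√30 ≈ -5.4772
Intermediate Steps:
g(E) = 0
h(J) = 2*J/(-182 + J) (h(J) = (2*J)/(-182 + J) = 2*J/(-182 + J))
o(A) = √2*√A (o(A) = √(2*A) = √2*√A)
h(g(11)) - o(V((-3)³, 14)) = 2*0/(-182 + 0) - √2*√15 = 2*0/(-182) - √30 = 2*0*(-1/182) - √30 = 0 - √30 = -√30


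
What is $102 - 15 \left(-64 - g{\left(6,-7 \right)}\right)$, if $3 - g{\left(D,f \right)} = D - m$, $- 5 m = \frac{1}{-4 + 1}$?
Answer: $1018$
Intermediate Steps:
$m = \frac{1}{15}$ ($m = - \frac{1}{5 \left(-4 + 1\right)} = - \frac{1}{5 \left(-3\right)} = \left(- \frac{1}{5}\right) \left(- \frac{1}{3}\right) = \frac{1}{15} \approx 0.066667$)
$g{\left(D,f \right)} = \frac{46}{15} - D$ ($g{\left(D,f \right)} = 3 - \left(D - \frac{1}{15}\right) = 3 - \left(- \frac{1}{15} + D\right) = \frac{46}{15} - D$)
$102 - 15 \left(-64 - g{\left(6,-7 \right)}\right) = 102 - 15 \left(-64 - \left(\frac{46}{15} - 6\right)\right) = 102 - 15 \left(-64 - - \frac{44}{15}\right) = 102 - 15 \left(-64 + \frac{44}{15}\right) = 102 - -916 = 102 + 916 = 1018$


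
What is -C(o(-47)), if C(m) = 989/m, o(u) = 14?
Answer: -989/14 ≈ -70.643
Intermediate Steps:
-C(o(-47)) = -989/14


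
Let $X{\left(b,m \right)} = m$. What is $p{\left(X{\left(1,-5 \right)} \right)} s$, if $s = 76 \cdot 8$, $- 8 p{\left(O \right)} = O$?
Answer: $380$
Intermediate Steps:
$p{\left(O \right)} = - \frac{O}{8}$
$s = 608$
$p{\left(X{\left(1,-5 \right)} \right)} s = \left(- \frac{1}{8}\right) \left(-5\right) 608 = \frac{5}{8} \cdot 608 = 380$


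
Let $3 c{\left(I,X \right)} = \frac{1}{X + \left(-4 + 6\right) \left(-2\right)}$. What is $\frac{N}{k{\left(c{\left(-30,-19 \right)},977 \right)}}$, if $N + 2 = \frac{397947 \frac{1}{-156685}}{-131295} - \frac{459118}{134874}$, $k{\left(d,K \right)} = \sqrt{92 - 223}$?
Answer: $\frac{2499024398787212 i \sqrt{131}}{60579250024649175} \approx 0.47215 i$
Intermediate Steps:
$c{\left(I,X \right)} = \frac{1}{3 \left(-4 + X\right)}$ ($c{\left(I,X \right)} = \frac{1}{3 \left(X + \left(-4 + 6\right) \left(-2\right)\right)} = \frac{1}{3 \left(X + 2 \left(-2\right)\right)} = \frac{1}{3 \left(X - 4\right)} = \frac{1}{3 \left(-4 + X\right)}$)
$k{\left(d,K \right)} = i \sqrt{131}$ ($k{\left(d,K \right)} = \sqrt{-131} = i \sqrt{131}$)
$N = - \frac{2499024398787212}{462437023088925}$ ($N = -2 - \left(\frac{229559}{67437} - \frac{397947 \frac{1}{-156685}}{-131295}\right) = -2 - \left(\frac{229559}{67437} - 397947 \left(- \frac{1}{156685}\right) \left(- \frac{1}{131295}\right)\right) = -2 - \frac{1574150352609362}{462437023088925} = - \frac{2499024398787212}{462437023088925} \approx -5.404$)
$\frac{N}{k{\left(c{\left(-30,-19 \right)},977 \right)}} = - \frac{2499024398787212}{462437023088925 i \sqrt{131}} = - \frac{2499024398787212 \left(- \frac{i \sqrt{131}}{131}\right)}{462437023088925} = \frac{2499024398787212 i \sqrt{131}}{60579250024649175}$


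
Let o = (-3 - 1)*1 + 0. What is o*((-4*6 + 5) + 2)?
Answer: 68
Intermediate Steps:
o = -4 (o = -4*1 + 0 = -4 + 0 = -4)
o*((-4*6 + 5) + 2) = -4*((-4*6 + 5) + 2) = -4*((-24 + 5) + 2) = -4*(-19 + 2) = -4*(-17) = 68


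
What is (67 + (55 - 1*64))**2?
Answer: 3364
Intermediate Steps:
(67 + (55 - 1*64))**2 = (67 + (55 - 64))**2 = (67 - 9)**2 = 58**2 = 3364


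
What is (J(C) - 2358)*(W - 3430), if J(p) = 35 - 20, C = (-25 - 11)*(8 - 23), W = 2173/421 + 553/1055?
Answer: 3563530372446/444155 ≈ 8.0232e+6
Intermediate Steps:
W = 2525328/444155 (W = 2173*(1/421) + 553*(1/1055) = 2173/421 + 553/1055 = 2525328/444155 ≈ 5.6857)
C = 540 (C = -36*(-15) = 540)
J(p) = 15
(J(C) - 2358)*(W - 3430) = (15 - 2358)*(2525328/444155 - 3430) = -2343*(-1520926322/444155) = 3563530372446/444155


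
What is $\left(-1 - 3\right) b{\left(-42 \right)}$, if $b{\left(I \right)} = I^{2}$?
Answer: $-7056$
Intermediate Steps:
$\left(-1 - 3\right) b{\left(-42 \right)} = \left(-1 - 3\right) \left(-42\right)^{2} = \left(-4\right) 1764 = -7056$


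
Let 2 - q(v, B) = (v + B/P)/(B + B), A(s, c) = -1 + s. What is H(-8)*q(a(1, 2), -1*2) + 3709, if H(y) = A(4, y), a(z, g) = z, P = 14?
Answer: 52019/14 ≈ 3715.6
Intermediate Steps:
H(y) = 3 (H(y) = -1 + 4 = 3)
q(v, B) = 2 - (v + B/14)/(2*B) (q(v, B) = 2 - (v + B/14)/(B + B) = 2 - (v + B*(1/14))/(2*B) = 2 - (v + B/14)*1/(2*B) = 2 - (v + B/14)/(2*B))
H(-8)*q(a(1, 2), -1*2) + 3709 = 3*(55/28 - 1/2*1/(-1*2)) + 3709 = 3*(55/28 - 1/2*1/(-2)) + 3709 = 3*(55/28 - 1/2*1*(-1/2)) + 3709 = 3*(55/28 + 1/4) + 3709 = 3*(31/14) + 3709 = 93/14 + 3709 = 52019/14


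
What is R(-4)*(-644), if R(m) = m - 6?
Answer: 6440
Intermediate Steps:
R(m) = -6 + m
R(-4)*(-644) = (-6 - 4)*(-644) = -10*(-644) = 6440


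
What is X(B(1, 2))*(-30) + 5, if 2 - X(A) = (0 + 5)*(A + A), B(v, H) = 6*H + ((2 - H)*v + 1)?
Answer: 3845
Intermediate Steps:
B(v, H) = 1 + 6*H + v*(2 - H) (B(v, H) = 6*H + (v*(2 - H) + 1) = 6*H + (1 + v*(2 - H)) = 1 + 6*H + v*(2 - H))
X(A) = 2 - 10*A (X(A) = 2 - (0 + 5)*(A + A) = 2 - 5*2*A = 2 - 10*A)
X(B(1, 2))*(-30) + 5 = (2 - 10*(1 + 2*1 + 6*2 - 1*2*1))*(-30) + 5 = (2 - 10*(1 + 2 + 12 - 2))*(-30) + 5 = (2 - 10*13)*(-30) + 5 = (2 - 130)*(-30) + 5 = -128*(-30) + 5 = 3840 + 5 = 3845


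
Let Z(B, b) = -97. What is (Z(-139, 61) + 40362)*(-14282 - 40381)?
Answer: -2201005695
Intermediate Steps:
(Z(-139, 61) + 40362)*(-14282 - 40381) = (-97 + 40362)*(-14282 - 40381) = 40265*(-54663) = -2201005695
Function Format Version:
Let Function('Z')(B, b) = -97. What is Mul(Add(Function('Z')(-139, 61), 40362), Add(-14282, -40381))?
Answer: -2201005695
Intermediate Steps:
Mul(Add(Function('Z')(-139, 61), 40362), Add(-14282, -40381)) = Mul(Add(-97, 40362), Add(-14282, -40381)) = Mul(40265, -54663) = -2201005695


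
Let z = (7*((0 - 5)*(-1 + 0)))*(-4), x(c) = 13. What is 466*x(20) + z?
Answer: 5918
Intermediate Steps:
z = -140 (z = (7*(-5*(-1)))*(-4) = (7*5)*(-4) = 35*(-4) = -140)
466*x(20) + z = 466*13 - 140 = 6058 - 140 = 5918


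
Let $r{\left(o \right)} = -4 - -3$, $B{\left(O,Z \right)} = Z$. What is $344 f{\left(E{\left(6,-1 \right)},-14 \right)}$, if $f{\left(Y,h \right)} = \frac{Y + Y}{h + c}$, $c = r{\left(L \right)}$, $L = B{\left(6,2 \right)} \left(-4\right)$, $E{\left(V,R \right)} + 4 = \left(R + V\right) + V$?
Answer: $- \frac{4816}{15} \approx -321.07$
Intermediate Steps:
$E{\left(V,R \right)} = -4 + R + 2 V$ ($E{\left(V,R \right)} = -4 + \left(\left(R + V\right) + V\right) = -4 + \left(R + 2 V\right) = -4 + R + 2 V$)
$L = -8$ ($L = 2 \left(-4\right) = -8$)
$r{\left(o \right)} = -1$ ($r{\left(o \right)} = -4 + 3 = -1$)
$c = -1$
$f{\left(Y,h \right)} = \frac{2 Y}{-1 + h}$ ($f{\left(Y,h \right)} = \frac{Y + Y}{h - 1} = \frac{2 Y}{-1 + h}$)
$344 f{\left(E{\left(6,-1 \right)},-14 \right)} = 344 \frac{2 \left(-4 - 1 + 2 \cdot 6\right)}{-1 - 14} = 344 \frac{2 \left(-4 - 1 + 12\right)}{-15} = 344 \cdot 2 \cdot 7 \left(- \frac{1}{15}\right) = 344 \left(- \frac{14}{15}\right) = - \frac{4816}{15}$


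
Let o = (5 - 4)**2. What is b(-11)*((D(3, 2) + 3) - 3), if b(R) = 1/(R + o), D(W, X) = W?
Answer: -3/10 ≈ -0.30000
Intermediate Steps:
o = 1 (o = 1**2 = 1)
b(R) = 1/(1 + R) (b(R) = 1/(R + 1) = 1/(1 + R))
b(-11)*((D(3, 2) + 3) - 3) = ((3 + 3) - 3)/(1 - 11) = (6 - 3)/(-10) = -1/10*3 = -3/10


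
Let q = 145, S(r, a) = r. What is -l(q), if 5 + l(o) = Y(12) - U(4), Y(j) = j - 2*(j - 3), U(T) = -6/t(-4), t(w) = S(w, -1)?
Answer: 25/2 ≈ 12.500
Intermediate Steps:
t(w) = w
U(T) = 3/2 (U(T) = -6/(-4) = -6*(-1/4) = 3/2)
Y(j) = 6 - j (Y(j) = j - 2*(-3 + j) = j + (6 - 2*j) = 6 - j)
l(o) = -25/2 (l(o) = -5 + ((6 - 1*12) - 1*3/2) = -5 + ((6 - 12) - 3/2) = -5 + (-6 - 3/2) = -5 - 15/2 = -25/2)
-l(q) = -1*(-25/2) = 25/2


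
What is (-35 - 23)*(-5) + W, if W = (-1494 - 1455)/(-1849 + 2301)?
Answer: 128131/452 ≈ 283.48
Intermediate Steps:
W = -2949/452 ≈ -6.5243
(-35 - 23)*(-5) + W = (-35 - 23)*(-5) - 2949/452 = -58*(-5) - 2949/452 = 290 - 2949/452 = 128131/452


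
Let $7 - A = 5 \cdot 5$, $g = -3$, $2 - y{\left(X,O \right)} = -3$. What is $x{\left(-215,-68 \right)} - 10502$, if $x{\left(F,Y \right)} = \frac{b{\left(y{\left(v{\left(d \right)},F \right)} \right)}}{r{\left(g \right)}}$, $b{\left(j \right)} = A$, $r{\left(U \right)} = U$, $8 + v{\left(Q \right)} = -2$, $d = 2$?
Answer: $-10496$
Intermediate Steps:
$v{\left(Q \right)} = -10$ ($v{\left(Q \right)} = -8 - 2 = -10$)
$y{\left(X,O \right)} = 5$ ($y{\left(X,O \right)} = 2 - -3 = 2 + 3 = 5$)
$A = -18$ ($A = 7 - 5 \cdot 5 = 7 - 25 = -18$)
$b{\left(j \right)} = -18$
$x{\left(F,Y \right)} = 6$ ($x{\left(F,Y \right)} = - \frac{18}{-3} = \left(-18\right) \left(- \frac{1}{3}\right) = 6$)
$x{\left(-215,-68 \right)} - 10502 = 6 - 10502 = -10496$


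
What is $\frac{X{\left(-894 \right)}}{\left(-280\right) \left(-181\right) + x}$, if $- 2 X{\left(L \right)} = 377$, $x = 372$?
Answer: $- \frac{377}{102104} \approx -0.0036923$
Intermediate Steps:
$X{\left(L \right)} = - \frac{377}{2}$ ($X{\left(L \right)} = \left(- \frac{1}{2}\right) 377 = - \frac{377}{2}$)
$\frac{X{\left(-894 \right)}}{\left(-280\right) \left(-181\right) + x} = - \frac{377}{2 \left(\left(-280\right) \left(-181\right) + 372\right)} = - \frac{377}{2 \left(50680 + 372\right)} = - \frac{377}{2 \cdot 51052} = \left(- \frac{377}{2}\right) \frac{1}{51052} = - \frac{377}{102104}$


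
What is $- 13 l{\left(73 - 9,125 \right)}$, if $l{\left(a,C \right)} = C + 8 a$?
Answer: $-8281$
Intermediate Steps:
$- 13 l{\left(73 - 9,125 \right)} = - 13 \left(125 + 8 \left(73 - 9\right)\right) = - 13 \left(125 + 8 \cdot 64\right) = - 13 \left(125 + 512\right) = \left(-13\right) 637 = -8281$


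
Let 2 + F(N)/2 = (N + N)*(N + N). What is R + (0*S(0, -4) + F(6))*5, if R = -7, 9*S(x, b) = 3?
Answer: 1413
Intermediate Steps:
S(x, b) = ⅓ (S(x, b) = (⅑)*3 = ⅓)
F(N) = -4 + 8*N² (F(N) = -4 + 2*((N + N)*(N + N)) = -4 + 2*((2*N)*(2*N)) = -4 + 2*(4*N²) = -4 + 8*N²)
R + (0*S(0, -4) + F(6))*5 = -7 + (0*(⅓) + (-4 + 8*6²))*5 = -7 + (0 + (-4 + 8*36))*5 = -7 + (0 + (-4 + 288))*5 = -7 + (0 + 284)*5 = -7 + 284*5 = -7 + 1420 = 1413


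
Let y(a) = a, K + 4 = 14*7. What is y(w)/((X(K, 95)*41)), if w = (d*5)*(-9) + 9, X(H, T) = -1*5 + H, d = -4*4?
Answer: 729/3649 ≈ 0.19978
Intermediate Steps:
d = -16
K = 94 (K = -4 + 14*7 = -4 + 98 = 94)
X(H, T) = -5 + H
w = 729 (w = -16*5*(-9) + 9 = -80*(-9) + 9 = 720 + 9 = 729)
y(w)/((X(K, 95)*41)) = 729/(((-5 + 94)*41)) = 729/((89*41)) = 729/3649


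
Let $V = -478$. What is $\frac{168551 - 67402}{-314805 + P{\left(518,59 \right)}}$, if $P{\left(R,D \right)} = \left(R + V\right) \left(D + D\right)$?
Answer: $- \frac{101149}{310085} \approx -0.3262$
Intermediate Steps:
$P{\left(R,D \right)} = 2 D \left(-478 + R\right)$ ($P{\left(R,D \right)} = \left(R - 478\right) \left(D + D\right) = \left(-478 + R\right) 2 D = 2 D \left(-478 + R\right)$)
$\frac{168551 - 67402}{-314805 + P{\left(518,59 \right)}} = \frac{168551 - 67402}{-314805 + 2 \cdot 59 \left(-478 + 518\right)} = \frac{101149}{-314805 + 2 \cdot 59 \cdot 40} = \frac{101149}{-314805 + 4720} = \frac{101149}{-310085} = 101149 \left(- \frac{1}{310085}\right) = - \frac{101149}{310085}$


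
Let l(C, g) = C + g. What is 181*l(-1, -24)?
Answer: -4525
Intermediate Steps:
181*l(-1, -24) = 181*(-1 - 24) = 181*(-25) = -4525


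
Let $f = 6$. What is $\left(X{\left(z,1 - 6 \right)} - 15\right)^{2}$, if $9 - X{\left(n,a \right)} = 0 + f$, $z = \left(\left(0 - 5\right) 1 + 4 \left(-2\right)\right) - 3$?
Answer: $144$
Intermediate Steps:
$z = -16$ ($z = \left(\left(-5\right) 1 - 8\right) - 3 = \left(-5 - 8\right) - 3 = -13 - 3 = -16$)
$X{\left(n,a \right)} = 3$ ($X{\left(n,a \right)} = 9 - \left(0 + 6\right) = 9 - 6 = 3$)
$\left(X{\left(z,1 - 6 \right)} - 15\right)^{2} = \left(3 - 15\right)^{2} = \left(-12\right)^{2} = 144$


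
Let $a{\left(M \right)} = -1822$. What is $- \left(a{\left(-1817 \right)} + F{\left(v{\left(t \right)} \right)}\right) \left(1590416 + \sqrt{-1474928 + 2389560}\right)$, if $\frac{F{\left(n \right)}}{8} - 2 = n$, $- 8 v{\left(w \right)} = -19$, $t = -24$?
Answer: $2842073392 + 3574 \sqrt{228658} \approx 2.8438 \cdot 10^{9}$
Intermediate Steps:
$v{\left(w \right)} = \frac{19}{8}$ ($v{\left(w \right)} = \left(- \frac{1}{8}\right) \left(-19\right) = \frac{19}{8}$)
$F{\left(n \right)} = 16 + 8 n$
$- \left(a{\left(-1817 \right)} + F{\left(v{\left(t \right)} \right)}\right) \left(1590416 + \sqrt{-1474928 + 2389560}\right) = - \left(-1822 + \left(16 + 8 \cdot \frac{19}{8}\right)\right) \left(1590416 + \sqrt{-1474928 + 2389560}\right) = - \left(-1822 + \left(16 + 19\right)\right) \left(1590416 + \sqrt{914632}\right) = - \left(-1822 + 35\right) \left(1590416 + 2 \sqrt{228658}\right) = - \left(-1787\right) \left(1590416 + 2 \sqrt{228658}\right) = - (-2842073392 - 3574 \sqrt{228658}) = 2842073392 + 3574 \sqrt{228658}$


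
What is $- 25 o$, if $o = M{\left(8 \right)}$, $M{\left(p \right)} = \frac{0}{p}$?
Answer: $0$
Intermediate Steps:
$M{\left(p \right)} = 0$
$o = 0$
$- 25 o = \left(-25\right) 0 = 0$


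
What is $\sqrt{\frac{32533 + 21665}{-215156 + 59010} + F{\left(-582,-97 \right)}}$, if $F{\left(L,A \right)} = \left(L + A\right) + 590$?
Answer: $\frac{2 i \sqrt{136151426627}}{78073} \approx 9.4524 i$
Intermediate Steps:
$F{\left(L,A \right)} = 590 + A + L$ ($F{\left(L,A \right)} = \left(A + L\right) + 590 = 590 + A + L$)
$\sqrt{\frac{32533 + 21665}{-215156 + 59010} + F{\left(-582,-97 \right)}} = \sqrt{\frac{32533 + 21665}{-215156 + 59010} - 89} = \sqrt{\frac{54198}{-156146} - 89} = \sqrt{54198 \left(- \frac{1}{156146}\right) - 89} = \sqrt{- \frac{27099}{78073} - 89} = \sqrt{- \frac{6975596}{78073}} = \frac{2 i \sqrt{136151426627}}{78073}$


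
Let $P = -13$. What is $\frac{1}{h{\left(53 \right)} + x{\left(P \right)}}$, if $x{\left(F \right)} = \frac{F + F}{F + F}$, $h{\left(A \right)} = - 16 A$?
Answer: $- \frac{1}{847} \approx -0.0011806$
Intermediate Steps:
$x{\left(F \right)} = 1$ ($x{\left(F \right)} = \frac{2 F}{2 F} = 2 F \frac{1}{2 F} = 1$)
$\frac{1}{h{\left(53 \right)} + x{\left(P \right)}} = \frac{1}{\left(-16\right) 53 + 1} = \frac{1}{-848 + 1} = \frac{1}{-847} = - \frac{1}{847}$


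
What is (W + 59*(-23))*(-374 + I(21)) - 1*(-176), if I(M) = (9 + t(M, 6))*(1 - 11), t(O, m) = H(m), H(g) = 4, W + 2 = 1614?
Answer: -128344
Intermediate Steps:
W = 1612 (W = -2 + 1614 = 1612)
t(O, m) = 4
I(M) = -130 (I(M) = (9 + 4)*(1 - 11) = 13*(-10) = -130)
(W + 59*(-23))*(-374 + I(21)) - 1*(-176) = (1612 + 59*(-23))*(-374 - 130) - 1*(-176) = (1612 - 1357)*(-504) + 176 = 255*(-504) + 176 = -128520 + 176 = -128344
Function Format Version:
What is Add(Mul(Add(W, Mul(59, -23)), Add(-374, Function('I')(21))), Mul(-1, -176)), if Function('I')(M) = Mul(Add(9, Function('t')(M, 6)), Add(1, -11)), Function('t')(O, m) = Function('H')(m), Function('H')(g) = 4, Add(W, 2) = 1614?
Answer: -128344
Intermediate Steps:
W = 1612 (W = Add(-2, 1614) = 1612)
Function('t')(O, m) = 4
Function('I')(M) = -130 (Function('I')(M) = Mul(Add(9, 4), Add(1, -11)) = Mul(13, -10) = -130)
Add(Mul(Add(W, Mul(59, -23)), Add(-374, Function('I')(21))), Mul(-1, -176)) = Add(Mul(Add(1612, Mul(59, -23)), Add(-374, -130)), Mul(-1, -176)) = Add(Mul(Add(1612, -1357), -504), 176) = Add(Mul(255, -504), 176) = Add(-128520, 176) = -128344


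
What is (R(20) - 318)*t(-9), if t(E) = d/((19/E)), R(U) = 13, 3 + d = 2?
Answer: -2745/19 ≈ -144.47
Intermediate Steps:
d = -1 (d = -3 + 2 = -1)
t(E) = -E/19 (t(E) = -1/(19/E) = -E/19)
(R(20) - 318)*t(-9) = (13 - 318)*(-1/19*(-9)) = -305*9/19 = -2745/19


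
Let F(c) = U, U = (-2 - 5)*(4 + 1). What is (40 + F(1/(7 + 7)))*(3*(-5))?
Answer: -75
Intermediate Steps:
U = -35 (U = -7*5 = -35)
F(c) = -35
(40 + F(1/(7 + 7)))*(3*(-5)) = (40 - 35)*(3*(-5)) = 5*(-15) = -75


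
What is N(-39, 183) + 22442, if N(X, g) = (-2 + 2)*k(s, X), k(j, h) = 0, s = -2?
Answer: 22442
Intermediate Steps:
N(X, g) = 0 (N(X, g) = (-2 + 2)*0 = 0*0 = 0)
N(-39, 183) + 22442 = 0 + 22442 = 22442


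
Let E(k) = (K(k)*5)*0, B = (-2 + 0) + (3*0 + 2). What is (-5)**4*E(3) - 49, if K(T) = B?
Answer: -49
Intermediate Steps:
B = 0 (B = -2 + (0 + 2) = -2 + 2 = 0)
K(T) = 0
E(k) = 0 (E(k) = (0*5)*0 = 0*0 = 0)
(-5)**4*E(3) - 49 = (-5)**4*0 - 49 = 625*0 - 49 = 0 - 49 = -49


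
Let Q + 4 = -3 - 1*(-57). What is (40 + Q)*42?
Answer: 3780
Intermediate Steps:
Q = 50 (Q = -4 + (-3 - 1*(-57)) = -4 + (-3 + 57) = -4 + 54 = 50)
(40 + Q)*42 = (40 + 50)*42 = 90*42 = 3780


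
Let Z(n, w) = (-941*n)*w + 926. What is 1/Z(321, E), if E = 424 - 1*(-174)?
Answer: -1/180631552 ≈ -5.5361e-9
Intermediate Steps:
E = 598 (E = 424 + 174 = 598)
Z(n, w) = 926 - 941*n*w (Z(n, w) = -941*n*w + 926 = 926 - 941*n*w)
1/Z(321, E) = 1/(926 - 941*321*598) = 1/(926 - 180632478) = 1/(-180631552) = -1/180631552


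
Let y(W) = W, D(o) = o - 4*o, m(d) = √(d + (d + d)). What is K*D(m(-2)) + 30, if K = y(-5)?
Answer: 30 + 15*I*√6 ≈ 30.0 + 36.742*I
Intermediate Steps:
m(d) = √3*√d (m(d) = √(d + 2*d) = √(3*d) = √3*√d)
D(o) = -3*o
K = -5
K*D(m(-2)) + 30 = -(-15)*√3*√(-2) + 30 = -(-15)*√3*(I*√2) + 30 = -(-15)*I*√6 + 30 = 15*I*√6 + 30 = 30 + 15*I*√6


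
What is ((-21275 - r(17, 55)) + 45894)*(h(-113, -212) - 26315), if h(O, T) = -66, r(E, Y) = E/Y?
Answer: -35720612668/55 ≈ -6.4947e+8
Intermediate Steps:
((-21275 - r(17, 55)) + 45894)*(h(-113, -212) - 26315) = ((-21275 - 17/55) + 45894)*(-66 - 26315) = ((-21275 - 17/55) + 45894)*(-26381) = (-1170142/55 + 45894)*(-26381) = (1354028/55)*(-26381) = -35720612668/55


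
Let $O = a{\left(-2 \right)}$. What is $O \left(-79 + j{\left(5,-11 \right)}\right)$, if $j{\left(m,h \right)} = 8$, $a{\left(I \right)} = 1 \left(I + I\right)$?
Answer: $284$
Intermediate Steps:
$a{\left(I \right)} = 2 I$ ($a{\left(I \right)} = 1 \cdot 2 I = 2 I$)
$O = -4$ ($O = 2 \left(-2\right) = -4$)
$O \left(-79 + j{\left(5,-11 \right)}\right) = - 4 \left(-79 + 8\right) = \left(-4\right) \left(-71\right) = 284$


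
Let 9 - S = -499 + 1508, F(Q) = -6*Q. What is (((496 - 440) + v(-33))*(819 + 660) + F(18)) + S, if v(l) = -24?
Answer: 46220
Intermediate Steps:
S = -1000 (S = 9 - (-499 + 1508) = 9 - 1*1009 = 9 - 1009 = -1000)
(((496 - 440) + v(-33))*(819 + 660) + F(18)) + S = (((496 - 440) - 24)*(819 + 660) - 6*18) - 1000 = ((56 - 24)*1479 - 108) - 1000 = (32*1479 - 108) - 1000 = (47328 - 108) - 1000 = 47220 - 1000 = 46220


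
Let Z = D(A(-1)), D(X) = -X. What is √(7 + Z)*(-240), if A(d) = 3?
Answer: -480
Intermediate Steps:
Z = -3 (Z = -1*3 = -3)
√(7 + Z)*(-240) = √(7 - 3)*(-240) = √4*(-240) = 2*(-240) = -480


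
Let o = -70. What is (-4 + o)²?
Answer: 5476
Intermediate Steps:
(-4 + o)² = (-4 - 70)² = (-74)² = 5476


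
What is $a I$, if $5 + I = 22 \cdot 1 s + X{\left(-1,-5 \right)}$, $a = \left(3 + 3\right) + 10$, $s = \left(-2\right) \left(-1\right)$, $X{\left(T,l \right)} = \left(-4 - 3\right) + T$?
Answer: $496$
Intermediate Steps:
$X{\left(T,l \right)} = -7 + T$
$s = 2$
$a = 16$ ($a = 6 + 10 = 16$)
$I = 31$ ($I = -5 + \left(22 \cdot 1 \cdot 2 - 8\right) = -5 + \left(22 \cdot 2 - 8\right) = -5 + \left(44 - 8\right) = -5 + 36 = 31$)
$a I = 16 \cdot 31 = 496$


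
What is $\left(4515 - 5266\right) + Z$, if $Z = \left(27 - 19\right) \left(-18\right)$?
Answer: $-895$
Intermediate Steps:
$Z = -144$ ($Z = 8 \left(-18\right) = -144$)
$\left(4515 - 5266\right) + Z = \left(4515 - 5266\right) - 144 = -751 - 144 = -895$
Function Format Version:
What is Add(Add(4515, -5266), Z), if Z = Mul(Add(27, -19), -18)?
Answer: -895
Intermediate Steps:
Z = -144 (Z = Mul(8, -18) = -144)
Add(Add(4515, -5266), Z) = Add(Add(4515, -5266), -144) = Add(-751, -144) = -895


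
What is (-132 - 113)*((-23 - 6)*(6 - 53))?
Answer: -333935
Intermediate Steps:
(-132 - 113)*((-23 - 6)*(6 - 53)) = -(-7105)*(-47) = -245*1363 = -333935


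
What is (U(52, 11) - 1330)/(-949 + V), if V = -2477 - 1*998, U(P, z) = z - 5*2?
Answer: 1329/4424 ≈ 0.30041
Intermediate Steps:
U(P, z) = -10 + z (U(P, z) = z - 10 = -10 + z)
V = -3475 (V = -2477 - 998 = -3475)
(U(52, 11) - 1330)/(-949 + V) = ((-10 + 11) - 1330)/(-949 - 3475) = (1 - 1330)/(-4424) = -1329*(-1/4424) = 1329/4424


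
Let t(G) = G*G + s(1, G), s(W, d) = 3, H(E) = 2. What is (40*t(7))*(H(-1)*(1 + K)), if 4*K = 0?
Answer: 4160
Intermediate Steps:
K = 0 (K = (1/4)*0 = 0)
t(G) = 3 + G**2 (t(G) = G*G + 3 = G**2 + 3 = 3 + G**2)
(40*t(7))*(H(-1)*(1 + K)) = (40*(3 + 7**2))*(2*(1 + 0)) = (40*(3 + 49))*(2*1) = (40*52)*2 = 2080*2 = 4160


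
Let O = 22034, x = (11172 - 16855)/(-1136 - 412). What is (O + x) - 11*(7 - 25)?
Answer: 34420819/1548 ≈ 22236.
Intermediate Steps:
x = 5683/1548 (x = -5683/(-1548) = -5683*(-1/1548) = 5683/1548 ≈ 3.6712)
(O + x) - 11*(7 - 25) = (22034 + 5683/1548) - 11*(7 - 25) = 34114315/1548 - 11*(-18) = 34114315/1548 + 198 = 34420819/1548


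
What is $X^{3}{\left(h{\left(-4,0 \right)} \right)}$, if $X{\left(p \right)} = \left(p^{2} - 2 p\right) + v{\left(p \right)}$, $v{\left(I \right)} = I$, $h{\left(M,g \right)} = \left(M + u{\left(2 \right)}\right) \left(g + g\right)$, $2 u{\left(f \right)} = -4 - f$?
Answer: $0$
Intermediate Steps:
$u{\left(f \right)} = -2 - \frac{f}{2}$ ($u{\left(f \right)} = \frac{-4 - f}{2} = -2 - \frac{f}{2}$)
$h{\left(M,g \right)} = 2 g \left(-3 + M\right)$ ($h{\left(M,g \right)} = \left(M - 3\right) \left(g + g\right) = \left(M - 3\right) 2 g = \left(-3 + M\right) 2 g = 2 g \left(-3 + M\right)$)
$X{\left(p \right)} = p^{2} - p$ ($X{\left(p \right)} = \left(p^{2} - 2 p\right) + p = p^{2} - p$)
$X^{3}{\left(h{\left(-4,0 \right)} \right)} = \left(2 \cdot 0 \left(-3 - 4\right) \left(-1 + 2 \cdot 0 \left(-3 - 4\right)\right)\right)^{3} = \left(2 \cdot 0 \left(-7\right) \left(-1 + 2 \cdot 0 \left(-7\right)\right)\right)^{3} = \left(0 \left(-1 + 0\right)\right)^{3} = \left(0 \left(-1\right)\right)^{3} = 0^{3} = 0$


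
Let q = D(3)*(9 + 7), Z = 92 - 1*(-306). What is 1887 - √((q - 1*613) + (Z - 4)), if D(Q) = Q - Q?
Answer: 1887 - I*√219 ≈ 1887.0 - 14.799*I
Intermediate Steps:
Z = 398 (Z = 92 + 306 = 398)
D(Q) = 0
q = 0 (q = 0*(9 + 7) = 0*16 = 0)
1887 - √((q - 1*613) + (Z - 4)) = 1887 - √((0 - 1*613) + (398 - 4)) = 1887 - √((0 - 613) + 394) = 1887 - √(-613 + 394) = 1887 - √(-219) = 1887 - I*√219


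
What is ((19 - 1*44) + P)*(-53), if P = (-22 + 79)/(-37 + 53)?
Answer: 18179/16 ≈ 1136.2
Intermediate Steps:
P = 57/16 ≈ 3.5625
((19 - 1*44) + P)*(-53) = ((19 - 1*44) + 57/16)*(-53) = ((19 - 44) + 57/16)*(-53) = (-25 + 57/16)*(-53) = -343/16*(-53) = 18179/16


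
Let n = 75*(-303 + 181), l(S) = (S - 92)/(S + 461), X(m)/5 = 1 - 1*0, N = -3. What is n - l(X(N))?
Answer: -4263813/466 ≈ -9149.8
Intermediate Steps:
X(m) = 5 (X(m) = 5*(1 - 1*0) = 5*(1 + 0) = 5*1 = 5)
l(S) = (-92 + S)/(461 + S)
n = -9150 (n = 75*(-122) = -9150)
n - l(X(N)) = -9150 - (-92 + 5)/(461 + 5) = -9150 - (-87)/466 = -9150 - 1*(-87/466) = -9150 + 87/466 = -4263813/466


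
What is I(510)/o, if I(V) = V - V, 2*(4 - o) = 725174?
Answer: 0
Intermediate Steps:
o = -362583 (o = 4 - ½*725174 = 4 - 362587 = -362583)
I(V) = 0
I(510)/o = 0/(-362583) = 0*(-1/362583) = 0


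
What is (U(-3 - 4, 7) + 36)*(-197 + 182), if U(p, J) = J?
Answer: -645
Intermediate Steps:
(U(-3 - 4, 7) + 36)*(-197 + 182) = (7 + 36)*(-197 + 182) = 43*(-15) = -645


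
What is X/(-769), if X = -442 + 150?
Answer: 292/769 ≈ 0.37971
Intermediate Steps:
X = -292
X/(-769) = -292/(-769) = -292*(-1/769) = 292/769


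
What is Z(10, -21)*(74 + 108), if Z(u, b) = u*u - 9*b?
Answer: 52598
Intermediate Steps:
Z(u, b) = u² - 9*b
Z(10, -21)*(74 + 108) = (10² - 9*(-21))*(74 + 108) = (100 + 189)*182 = 289*182 = 52598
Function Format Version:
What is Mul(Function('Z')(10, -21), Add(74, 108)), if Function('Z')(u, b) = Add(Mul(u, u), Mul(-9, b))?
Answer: 52598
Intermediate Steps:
Function('Z')(u, b) = Add(Pow(u, 2), Mul(-9, b))
Mul(Function('Z')(10, -21), Add(74, 108)) = Mul(Add(Pow(10, 2), Mul(-9, -21)), Add(74, 108)) = Mul(Add(100, 189), 182) = Mul(289, 182) = 52598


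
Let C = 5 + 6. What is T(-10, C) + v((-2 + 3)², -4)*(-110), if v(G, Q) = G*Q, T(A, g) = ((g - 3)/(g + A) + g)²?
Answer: 801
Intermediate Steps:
C = 11
T(A, g) = (g + (-3 + g)/(A + g))² (T(A, g) = ((-3 + g)/(A + g) + g)² = (g + (-3 + g)/(A + g))²)
T(-10, C) + v((-2 + 3)², -4)*(-110) = (-3 + 11 + 11² - 10*11)²/(-10 + 11)² + ((-2 + 3)²*(-4))*(-110) = (-3 + 11 + 121 - 110)²/1² + (1²*(-4))*(-110) = 1*19² + (1*(-4))*(-110) = 1*361 - 4*(-110) = 361 + 440 = 801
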